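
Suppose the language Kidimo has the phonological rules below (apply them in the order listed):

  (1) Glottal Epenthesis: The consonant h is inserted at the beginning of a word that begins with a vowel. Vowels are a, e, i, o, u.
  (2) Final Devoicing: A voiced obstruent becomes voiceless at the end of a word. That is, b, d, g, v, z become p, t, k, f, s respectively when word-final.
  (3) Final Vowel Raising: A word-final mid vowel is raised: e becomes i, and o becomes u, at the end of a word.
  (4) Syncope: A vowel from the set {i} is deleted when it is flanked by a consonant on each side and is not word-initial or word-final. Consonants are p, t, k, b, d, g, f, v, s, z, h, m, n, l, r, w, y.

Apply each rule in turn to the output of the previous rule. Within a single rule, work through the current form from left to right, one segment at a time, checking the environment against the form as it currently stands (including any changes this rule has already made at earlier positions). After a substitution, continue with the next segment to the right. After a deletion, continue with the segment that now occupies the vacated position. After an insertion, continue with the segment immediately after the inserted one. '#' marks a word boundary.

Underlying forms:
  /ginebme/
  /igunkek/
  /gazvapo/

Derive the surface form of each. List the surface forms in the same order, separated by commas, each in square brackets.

[gnebmi], [hgunkek], [gazvapu]

/ginebme/:
  (1) Glottal Epenthesis: no change — [ginebme]
  (2) Final Devoicing: no change — [ginebme]
  (3) Final Vowel Raising: [ginebme] → [ginebmi]
  (4) Syncope: [ginebmi] → [gnebmi]
/igunkek/:
  (1) Glottal Epenthesis: [igunkek] → [higunkek]
  (2) Final Devoicing: no change — [higunkek]
  (3) Final Vowel Raising: no change — [higunkek]
  (4) Syncope: [higunkek] → [hgunkek]
/gazvapo/:
  (1) Glottal Epenthesis: no change — [gazvapo]
  (2) Final Devoicing: no change — [gazvapo]
  (3) Final Vowel Raising: [gazvapo] → [gazvapu]
  (4) Syncope: no change — [gazvapu]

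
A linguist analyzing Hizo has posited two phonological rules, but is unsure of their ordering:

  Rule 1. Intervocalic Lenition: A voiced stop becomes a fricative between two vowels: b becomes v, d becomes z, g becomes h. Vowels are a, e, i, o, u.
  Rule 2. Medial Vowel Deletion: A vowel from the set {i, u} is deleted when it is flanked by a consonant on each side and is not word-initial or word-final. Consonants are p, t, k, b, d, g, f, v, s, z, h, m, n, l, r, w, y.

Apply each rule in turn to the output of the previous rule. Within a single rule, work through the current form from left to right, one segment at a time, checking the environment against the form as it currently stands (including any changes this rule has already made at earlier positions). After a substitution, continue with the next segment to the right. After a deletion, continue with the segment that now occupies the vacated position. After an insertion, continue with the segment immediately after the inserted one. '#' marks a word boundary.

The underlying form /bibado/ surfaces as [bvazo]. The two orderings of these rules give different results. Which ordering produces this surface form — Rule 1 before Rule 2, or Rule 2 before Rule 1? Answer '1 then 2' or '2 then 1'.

Order 1 then 2:
  1 Intervocalic Lenition: [bibado] → [bivazo]
  2 Medial Vowel Deletion: [bivazo] → [bvazo]
  result: [bvazo]
Order 2 then 1:
  2 Medial Vowel Deletion: [bibado] → [bbado]
  1 Intervocalic Lenition: [bbado] → [bbazo]
  result: [bbazo]

1 then 2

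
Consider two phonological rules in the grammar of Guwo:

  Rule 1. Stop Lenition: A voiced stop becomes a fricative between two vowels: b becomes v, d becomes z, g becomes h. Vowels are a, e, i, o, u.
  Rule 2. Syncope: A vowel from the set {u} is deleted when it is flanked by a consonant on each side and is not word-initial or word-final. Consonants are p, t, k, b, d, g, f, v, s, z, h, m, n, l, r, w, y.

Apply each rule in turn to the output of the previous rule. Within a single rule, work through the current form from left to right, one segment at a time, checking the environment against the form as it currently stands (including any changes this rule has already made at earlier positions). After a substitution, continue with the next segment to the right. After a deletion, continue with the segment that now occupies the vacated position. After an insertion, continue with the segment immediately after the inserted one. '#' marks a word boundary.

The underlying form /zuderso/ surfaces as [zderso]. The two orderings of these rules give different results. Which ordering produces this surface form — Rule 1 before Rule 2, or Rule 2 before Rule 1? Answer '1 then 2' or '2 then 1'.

2 then 1

Order 1 then 2:
  1 Stop Lenition: [zuderso] → [zuzerso]
  2 Syncope: [zuzerso] → [zzerso]
  result: [zzerso]
Order 2 then 1:
  2 Syncope: [zuderso] → [zderso]
  1 Stop Lenition: no change — [zderso]
  result: [zderso]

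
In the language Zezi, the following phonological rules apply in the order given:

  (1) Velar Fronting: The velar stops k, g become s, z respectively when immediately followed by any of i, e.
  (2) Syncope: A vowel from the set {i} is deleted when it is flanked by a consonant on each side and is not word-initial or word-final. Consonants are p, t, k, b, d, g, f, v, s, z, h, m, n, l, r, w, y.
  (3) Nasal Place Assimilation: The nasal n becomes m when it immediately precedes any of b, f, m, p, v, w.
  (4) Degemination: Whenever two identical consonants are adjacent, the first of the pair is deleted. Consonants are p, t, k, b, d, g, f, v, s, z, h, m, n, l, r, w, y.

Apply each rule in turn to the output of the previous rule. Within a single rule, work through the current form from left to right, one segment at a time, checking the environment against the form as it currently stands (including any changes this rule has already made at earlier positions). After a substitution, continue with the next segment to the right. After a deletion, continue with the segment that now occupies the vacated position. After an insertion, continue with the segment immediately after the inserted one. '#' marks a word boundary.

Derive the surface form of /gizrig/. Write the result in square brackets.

[zrg]

(1) Velar Fronting: [gizrig] → [zizrig]
(2) Syncope: [zizrig] → [zzrg]
(3) Nasal Place Assimilation: no change — [zzrg]
(4) Degemination: [zzrg] → [zrg]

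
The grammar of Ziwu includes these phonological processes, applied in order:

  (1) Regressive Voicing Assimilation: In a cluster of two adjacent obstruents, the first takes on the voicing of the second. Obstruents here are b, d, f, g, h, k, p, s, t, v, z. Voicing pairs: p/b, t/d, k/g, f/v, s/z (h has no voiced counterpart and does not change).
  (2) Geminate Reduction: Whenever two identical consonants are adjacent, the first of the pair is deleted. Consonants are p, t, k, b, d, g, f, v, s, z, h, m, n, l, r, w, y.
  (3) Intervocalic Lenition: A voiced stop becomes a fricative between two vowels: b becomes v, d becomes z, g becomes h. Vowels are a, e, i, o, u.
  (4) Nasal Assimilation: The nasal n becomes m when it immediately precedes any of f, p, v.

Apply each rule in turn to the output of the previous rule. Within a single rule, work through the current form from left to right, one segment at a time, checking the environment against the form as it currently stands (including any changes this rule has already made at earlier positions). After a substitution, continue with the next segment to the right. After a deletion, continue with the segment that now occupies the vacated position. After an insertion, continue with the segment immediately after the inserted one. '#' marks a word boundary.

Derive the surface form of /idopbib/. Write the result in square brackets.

[izovib]

(1) Regressive Voicing Assimilation: [idopbib] → [idobbib]
(2) Geminate Reduction: [idobbib] → [idobib]
(3) Intervocalic Lenition: [idobib] → [izovib]
(4) Nasal Assimilation: no change — [izovib]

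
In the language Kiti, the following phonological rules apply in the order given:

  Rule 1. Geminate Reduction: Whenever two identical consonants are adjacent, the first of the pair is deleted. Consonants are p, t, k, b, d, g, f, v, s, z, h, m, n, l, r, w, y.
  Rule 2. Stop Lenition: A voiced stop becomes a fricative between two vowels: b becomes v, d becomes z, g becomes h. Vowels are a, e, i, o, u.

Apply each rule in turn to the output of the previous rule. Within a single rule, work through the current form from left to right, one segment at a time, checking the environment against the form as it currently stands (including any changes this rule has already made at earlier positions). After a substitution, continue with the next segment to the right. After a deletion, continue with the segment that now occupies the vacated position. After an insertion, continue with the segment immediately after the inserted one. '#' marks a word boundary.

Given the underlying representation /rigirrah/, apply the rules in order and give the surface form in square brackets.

Rule 1 Geminate Reduction: [rigirrah] → [rigirah]
Rule 2 Stop Lenition: [rigirah] → [rihirah]

[rihirah]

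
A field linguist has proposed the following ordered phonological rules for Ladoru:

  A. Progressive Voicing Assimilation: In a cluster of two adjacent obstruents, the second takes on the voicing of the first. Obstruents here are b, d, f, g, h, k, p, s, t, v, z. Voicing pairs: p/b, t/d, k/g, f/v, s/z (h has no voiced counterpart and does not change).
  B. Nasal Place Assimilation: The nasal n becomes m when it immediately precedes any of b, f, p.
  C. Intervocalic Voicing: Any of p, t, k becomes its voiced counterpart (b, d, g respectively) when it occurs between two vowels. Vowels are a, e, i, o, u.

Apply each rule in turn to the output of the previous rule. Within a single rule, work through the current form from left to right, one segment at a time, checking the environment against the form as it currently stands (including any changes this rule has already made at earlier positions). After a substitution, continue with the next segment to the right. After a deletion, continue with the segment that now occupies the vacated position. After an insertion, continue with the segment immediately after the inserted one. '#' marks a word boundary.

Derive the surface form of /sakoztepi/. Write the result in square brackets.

[sagozdebi]

A Progressive Voicing Assimilation: [sakoztepi] → [sakozdepi]
B Nasal Place Assimilation: no change — [sakozdepi]
C Intervocalic Voicing: [sakozdepi] → [sagozdebi]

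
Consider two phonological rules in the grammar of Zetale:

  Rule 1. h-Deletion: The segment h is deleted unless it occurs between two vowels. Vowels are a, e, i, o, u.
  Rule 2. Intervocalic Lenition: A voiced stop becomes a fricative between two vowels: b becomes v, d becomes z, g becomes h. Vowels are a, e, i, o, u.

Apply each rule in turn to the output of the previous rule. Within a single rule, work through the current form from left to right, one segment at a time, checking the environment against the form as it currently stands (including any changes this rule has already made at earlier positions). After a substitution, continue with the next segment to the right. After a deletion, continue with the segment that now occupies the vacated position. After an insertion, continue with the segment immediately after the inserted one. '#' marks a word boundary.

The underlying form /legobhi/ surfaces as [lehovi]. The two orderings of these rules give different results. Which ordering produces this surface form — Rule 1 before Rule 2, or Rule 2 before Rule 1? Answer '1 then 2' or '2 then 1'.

1 then 2

Order 1 then 2:
  1 h-Deletion: [legobhi] → [legobi]
  2 Intervocalic Lenition: [legobi] → [lehovi]
  result: [lehovi]
Order 2 then 1:
  2 Intervocalic Lenition: [legobhi] → [lehobhi]
  1 h-Deletion: [lehobhi] → [lehobi]
  result: [lehobi]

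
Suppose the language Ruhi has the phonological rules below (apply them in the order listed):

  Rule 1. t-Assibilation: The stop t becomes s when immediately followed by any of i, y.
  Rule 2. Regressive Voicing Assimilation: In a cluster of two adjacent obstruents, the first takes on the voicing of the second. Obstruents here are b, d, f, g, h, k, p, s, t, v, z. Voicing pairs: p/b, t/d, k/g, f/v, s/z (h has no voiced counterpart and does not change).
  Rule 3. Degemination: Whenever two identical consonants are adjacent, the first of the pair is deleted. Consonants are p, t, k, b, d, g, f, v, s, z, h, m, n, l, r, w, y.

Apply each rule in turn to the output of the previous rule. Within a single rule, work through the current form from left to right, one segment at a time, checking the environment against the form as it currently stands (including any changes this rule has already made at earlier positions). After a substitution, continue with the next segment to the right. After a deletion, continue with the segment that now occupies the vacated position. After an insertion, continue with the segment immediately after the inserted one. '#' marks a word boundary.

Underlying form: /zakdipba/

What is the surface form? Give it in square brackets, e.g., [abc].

[zagdiba]

Rule 1 t-Assibilation: no change — [zakdipba]
Rule 2 Regressive Voicing Assimilation: [zakdipba] → [zagdibba]
Rule 3 Degemination: [zagdibba] → [zagdiba]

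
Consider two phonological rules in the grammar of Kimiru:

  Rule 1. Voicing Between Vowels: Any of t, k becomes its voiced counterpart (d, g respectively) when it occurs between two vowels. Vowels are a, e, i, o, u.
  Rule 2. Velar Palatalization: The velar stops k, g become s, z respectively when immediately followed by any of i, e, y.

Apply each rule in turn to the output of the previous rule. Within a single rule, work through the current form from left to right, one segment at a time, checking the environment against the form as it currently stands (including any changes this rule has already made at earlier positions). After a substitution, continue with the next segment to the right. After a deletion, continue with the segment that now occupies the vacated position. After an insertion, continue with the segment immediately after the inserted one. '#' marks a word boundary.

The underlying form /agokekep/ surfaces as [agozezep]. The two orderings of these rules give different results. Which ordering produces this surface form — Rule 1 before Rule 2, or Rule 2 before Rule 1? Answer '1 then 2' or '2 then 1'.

Order 1 then 2:
  1 Voicing Between Vowels: [agokekep] → [agogegep]
  2 Velar Palatalization: [agogegep] → [agozezep]
  result: [agozezep]
Order 2 then 1:
  2 Velar Palatalization: [agokekep] → [agosesep]
  1 Voicing Between Vowels: no change — [agosesep]
  result: [agosesep]

1 then 2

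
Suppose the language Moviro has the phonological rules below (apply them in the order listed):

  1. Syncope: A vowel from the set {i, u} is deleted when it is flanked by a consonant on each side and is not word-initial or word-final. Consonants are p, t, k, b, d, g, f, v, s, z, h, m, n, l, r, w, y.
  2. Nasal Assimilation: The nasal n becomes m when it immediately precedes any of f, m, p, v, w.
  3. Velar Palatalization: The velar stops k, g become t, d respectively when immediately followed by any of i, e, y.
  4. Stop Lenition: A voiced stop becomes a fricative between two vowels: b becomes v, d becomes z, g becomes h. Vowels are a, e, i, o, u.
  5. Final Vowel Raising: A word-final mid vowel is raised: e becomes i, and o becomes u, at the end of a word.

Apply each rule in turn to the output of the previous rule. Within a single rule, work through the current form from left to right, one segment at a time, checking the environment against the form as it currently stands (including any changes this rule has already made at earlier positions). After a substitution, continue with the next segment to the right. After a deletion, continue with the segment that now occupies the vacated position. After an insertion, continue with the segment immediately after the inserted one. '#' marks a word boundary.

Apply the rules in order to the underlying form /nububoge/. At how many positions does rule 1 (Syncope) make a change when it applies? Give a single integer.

2

1 Syncope: [nububoge] → [nbboge]
2 Nasal Assimilation: no change — [nbboge]
3 Velar Palatalization: [nbboge] → [nbbode]
4 Stop Lenition: [nbbode] → [nbboze]
5 Final Vowel Raising: [nbboze] → [nbbozi]
Rule 1 changed 2 position(s).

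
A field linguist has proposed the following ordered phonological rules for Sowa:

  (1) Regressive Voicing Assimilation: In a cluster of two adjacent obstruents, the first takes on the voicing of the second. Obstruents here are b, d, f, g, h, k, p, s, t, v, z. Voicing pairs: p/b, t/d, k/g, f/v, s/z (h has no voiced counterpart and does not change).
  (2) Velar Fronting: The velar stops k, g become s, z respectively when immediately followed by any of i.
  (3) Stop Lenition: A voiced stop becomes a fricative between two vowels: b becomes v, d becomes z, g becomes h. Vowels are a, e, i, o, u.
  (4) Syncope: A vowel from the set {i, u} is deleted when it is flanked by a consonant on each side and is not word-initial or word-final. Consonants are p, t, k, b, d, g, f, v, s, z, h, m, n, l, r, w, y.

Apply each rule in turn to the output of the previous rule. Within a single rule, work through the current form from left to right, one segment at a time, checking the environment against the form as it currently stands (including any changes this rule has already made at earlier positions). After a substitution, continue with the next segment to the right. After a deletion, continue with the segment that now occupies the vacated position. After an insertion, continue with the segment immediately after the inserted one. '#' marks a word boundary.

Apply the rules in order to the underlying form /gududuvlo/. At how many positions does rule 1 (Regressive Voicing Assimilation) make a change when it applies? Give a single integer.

(1) Regressive Voicing Assimilation: no change — [gududuvlo]
(2) Velar Fronting: no change — [gududuvlo]
(3) Stop Lenition: [gududuvlo] → [guzuzuvlo]
(4) Syncope: [guzuzuvlo] → [gzzvlo]
Rule 1 changed 0 position(s).

0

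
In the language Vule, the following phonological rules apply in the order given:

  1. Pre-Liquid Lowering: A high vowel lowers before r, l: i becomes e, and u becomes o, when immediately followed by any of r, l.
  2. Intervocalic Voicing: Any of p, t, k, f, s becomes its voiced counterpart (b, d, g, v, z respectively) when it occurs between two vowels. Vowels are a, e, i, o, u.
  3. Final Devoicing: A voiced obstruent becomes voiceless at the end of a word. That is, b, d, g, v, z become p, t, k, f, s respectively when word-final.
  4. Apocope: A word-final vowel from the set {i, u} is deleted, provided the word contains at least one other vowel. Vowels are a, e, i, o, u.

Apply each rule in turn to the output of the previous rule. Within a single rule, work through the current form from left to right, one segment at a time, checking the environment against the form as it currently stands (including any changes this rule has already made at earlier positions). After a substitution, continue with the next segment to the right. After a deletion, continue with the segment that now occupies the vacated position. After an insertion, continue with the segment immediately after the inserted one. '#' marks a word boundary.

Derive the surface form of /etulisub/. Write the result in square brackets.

1 Pre-Liquid Lowering: [etulisub] → [etolisub]
2 Intervocalic Voicing: [etolisub] → [edolizub]
3 Final Devoicing: [edolizub] → [edolizup]
4 Apocope: no change — [edolizup]

[edolizup]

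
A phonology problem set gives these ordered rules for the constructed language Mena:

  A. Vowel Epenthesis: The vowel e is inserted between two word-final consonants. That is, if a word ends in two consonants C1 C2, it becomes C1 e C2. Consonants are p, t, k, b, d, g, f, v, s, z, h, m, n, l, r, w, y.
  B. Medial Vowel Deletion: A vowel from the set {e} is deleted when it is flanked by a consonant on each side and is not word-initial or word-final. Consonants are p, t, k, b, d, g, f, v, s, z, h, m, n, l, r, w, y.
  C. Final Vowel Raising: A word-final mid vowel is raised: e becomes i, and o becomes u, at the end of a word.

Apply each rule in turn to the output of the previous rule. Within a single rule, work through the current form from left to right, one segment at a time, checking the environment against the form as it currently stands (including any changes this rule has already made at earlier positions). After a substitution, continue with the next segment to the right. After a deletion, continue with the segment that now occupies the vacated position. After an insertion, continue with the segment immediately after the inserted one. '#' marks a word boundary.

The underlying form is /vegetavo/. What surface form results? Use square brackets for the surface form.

A Vowel Epenthesis: no change — [vegetavo]
B Medial Vowel Deletion: [vegetavo] → [vgtavo]
C Final Vowel Raising: [vgtavo] → [vgtavu]

[vgtavu]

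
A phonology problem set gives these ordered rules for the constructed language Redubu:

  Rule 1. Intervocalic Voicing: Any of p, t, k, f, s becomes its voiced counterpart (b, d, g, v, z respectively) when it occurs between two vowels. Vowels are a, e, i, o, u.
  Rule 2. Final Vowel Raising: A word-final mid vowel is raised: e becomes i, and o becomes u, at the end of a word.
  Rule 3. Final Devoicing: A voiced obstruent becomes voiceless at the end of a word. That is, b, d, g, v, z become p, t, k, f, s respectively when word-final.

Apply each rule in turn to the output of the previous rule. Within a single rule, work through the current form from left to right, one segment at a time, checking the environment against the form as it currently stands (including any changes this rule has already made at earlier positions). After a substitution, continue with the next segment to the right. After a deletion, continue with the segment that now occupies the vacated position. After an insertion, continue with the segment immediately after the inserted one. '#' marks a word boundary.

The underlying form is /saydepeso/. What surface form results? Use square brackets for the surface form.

Rule 1 Intervocalic Voicing: [saydepeso] → [saydebezo]
Rule 2 Final Vowel Raising: [saydebezo] → [saydebezu]
Rule 3 Final Devoicing: no change — [saydebezu]

[saydebezu]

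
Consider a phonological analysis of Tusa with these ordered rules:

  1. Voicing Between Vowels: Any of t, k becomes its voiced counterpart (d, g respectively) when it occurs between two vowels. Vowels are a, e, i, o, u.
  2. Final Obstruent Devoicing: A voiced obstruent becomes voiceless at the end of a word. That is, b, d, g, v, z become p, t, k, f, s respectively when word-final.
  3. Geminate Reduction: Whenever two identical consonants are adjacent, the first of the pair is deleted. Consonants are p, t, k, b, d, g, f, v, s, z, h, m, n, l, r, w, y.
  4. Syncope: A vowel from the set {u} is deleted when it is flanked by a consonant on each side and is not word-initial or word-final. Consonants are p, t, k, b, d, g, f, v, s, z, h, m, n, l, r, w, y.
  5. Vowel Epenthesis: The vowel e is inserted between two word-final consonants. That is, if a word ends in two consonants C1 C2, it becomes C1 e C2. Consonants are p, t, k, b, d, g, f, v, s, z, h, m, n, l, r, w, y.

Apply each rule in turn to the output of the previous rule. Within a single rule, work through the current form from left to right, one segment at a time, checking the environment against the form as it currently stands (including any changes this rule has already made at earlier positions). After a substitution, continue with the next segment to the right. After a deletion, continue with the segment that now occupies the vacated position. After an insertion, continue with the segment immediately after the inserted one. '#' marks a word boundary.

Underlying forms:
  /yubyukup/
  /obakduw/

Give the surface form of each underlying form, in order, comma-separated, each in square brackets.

[ybygep], [obakdew]

/yubyukup/:
  1 Voicing Between Vowels: [yubyukup] → [yubyugup]
  2 Final Obstruent Devoicing: no change — [yubyugup]
  3 Geminate Reduction: no change — [yubyugup]
  4 Syncope: [yubyugup] → [ybygp]
  5 Vowel Epenthesis: [ybygp] → [ybygep]
/obakduw/:
  1 Voicing Between Vowels: no change — [obakduw]
  2 Final Obstruent Devoicing: no change — [obakduw]
  3 Geminate Reduction: no change — [obakduw]
  4 Syncope: [obakduw] → [obakdw]
  5 Vowel Epenthesis: [obakdw] → [obakdew]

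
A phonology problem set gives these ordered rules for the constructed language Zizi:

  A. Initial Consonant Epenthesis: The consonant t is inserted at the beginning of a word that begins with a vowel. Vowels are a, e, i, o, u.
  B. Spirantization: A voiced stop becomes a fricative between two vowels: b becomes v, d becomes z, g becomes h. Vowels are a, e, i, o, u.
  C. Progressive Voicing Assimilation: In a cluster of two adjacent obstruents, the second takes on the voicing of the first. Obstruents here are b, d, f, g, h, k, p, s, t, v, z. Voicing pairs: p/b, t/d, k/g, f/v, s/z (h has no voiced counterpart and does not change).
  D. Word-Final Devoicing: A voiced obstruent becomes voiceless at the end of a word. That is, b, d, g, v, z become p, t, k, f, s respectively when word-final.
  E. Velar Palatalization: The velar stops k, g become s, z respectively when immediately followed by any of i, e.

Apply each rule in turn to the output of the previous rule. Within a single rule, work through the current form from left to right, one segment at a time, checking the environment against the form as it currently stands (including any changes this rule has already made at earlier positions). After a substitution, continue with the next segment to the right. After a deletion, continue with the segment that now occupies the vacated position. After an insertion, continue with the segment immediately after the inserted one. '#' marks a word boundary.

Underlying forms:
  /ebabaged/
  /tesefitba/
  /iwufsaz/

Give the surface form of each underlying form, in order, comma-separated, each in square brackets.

/ebabaged/:
  A Initial Consonant Epenthesis: [ebabaged] → [tebabaged]
  B Spirantization: [tebabaged] → [tevavahed]
  C Progressive Voicing Assimilation: no change — [tevavahed]
  D Word-Final Devoicing: [tevavahed] → [tevavahet]
  E Velar Palatalization: no change — [tevavahet]
/tesefitba/:
  A Initial Consonant Epenthesis: no change — [tesefitba]
  B Spirantization: no change — [tesefitba]
  C Progressive Voicing Assimilation: [tesefitba] → [tesefitpa]
  D Word-Final Devoicing: no change — [tesefitpa]
  E Velar Palatalization: no change — [tesefitpa]
/iwufsaz/:
  A Initial Consonant Epenthesis: [iwufsaz] → [tiwufsaz]
  B Spirantization: no change — [tiwufsaz]
  C Progressive Voicing Assimilation: no change — [tiwufsaz]
  D Word-Final Devoicing: [tiwufsaz] → [tiwufsas]
  E Velar Palatalization: no change — [tiwufsas]

[tevavahet], [tesefitpa], [tiwufsas]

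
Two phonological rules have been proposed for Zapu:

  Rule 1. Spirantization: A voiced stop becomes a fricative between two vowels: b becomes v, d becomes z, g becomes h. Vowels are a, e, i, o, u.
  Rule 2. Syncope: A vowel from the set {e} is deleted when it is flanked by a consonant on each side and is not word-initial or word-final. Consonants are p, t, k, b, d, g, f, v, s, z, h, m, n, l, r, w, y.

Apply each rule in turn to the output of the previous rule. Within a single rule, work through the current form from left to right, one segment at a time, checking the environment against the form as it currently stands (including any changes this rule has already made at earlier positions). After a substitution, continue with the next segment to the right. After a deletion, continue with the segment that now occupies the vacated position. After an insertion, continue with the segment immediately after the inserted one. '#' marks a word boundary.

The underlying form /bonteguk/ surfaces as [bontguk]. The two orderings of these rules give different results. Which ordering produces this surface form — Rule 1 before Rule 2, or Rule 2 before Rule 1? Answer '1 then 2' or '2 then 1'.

2 then 1

Order 1 then 2:
  1 Spirantization: [bonteguk] → [bontehuk]
  2 Syncope: [bontehuk] → [bonthuk]
  result: [bonthuk]
Order 2 then 1:
  2 Syncope: [bonteguk] → [bontguk]
  1 Spirantization: no change — [bontguk]
  result: [bontguk]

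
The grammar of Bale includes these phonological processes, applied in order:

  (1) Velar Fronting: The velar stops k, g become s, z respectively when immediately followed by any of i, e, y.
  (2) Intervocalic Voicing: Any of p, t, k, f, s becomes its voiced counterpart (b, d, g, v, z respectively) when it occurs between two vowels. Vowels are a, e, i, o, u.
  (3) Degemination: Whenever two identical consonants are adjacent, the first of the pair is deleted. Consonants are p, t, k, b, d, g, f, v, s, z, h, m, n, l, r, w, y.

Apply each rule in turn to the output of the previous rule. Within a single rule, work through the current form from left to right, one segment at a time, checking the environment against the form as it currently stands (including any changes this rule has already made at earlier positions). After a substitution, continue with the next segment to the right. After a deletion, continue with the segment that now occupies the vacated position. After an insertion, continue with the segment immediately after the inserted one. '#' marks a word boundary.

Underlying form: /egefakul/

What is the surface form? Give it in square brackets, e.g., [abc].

(1) Velar Fronting: [egefakul] → [ezefakul]
(2) Intervocalic Voicing: [ezefakul] → [ezevagul]
(3) Degemination: no change — [ezevagul]

[ezevagul]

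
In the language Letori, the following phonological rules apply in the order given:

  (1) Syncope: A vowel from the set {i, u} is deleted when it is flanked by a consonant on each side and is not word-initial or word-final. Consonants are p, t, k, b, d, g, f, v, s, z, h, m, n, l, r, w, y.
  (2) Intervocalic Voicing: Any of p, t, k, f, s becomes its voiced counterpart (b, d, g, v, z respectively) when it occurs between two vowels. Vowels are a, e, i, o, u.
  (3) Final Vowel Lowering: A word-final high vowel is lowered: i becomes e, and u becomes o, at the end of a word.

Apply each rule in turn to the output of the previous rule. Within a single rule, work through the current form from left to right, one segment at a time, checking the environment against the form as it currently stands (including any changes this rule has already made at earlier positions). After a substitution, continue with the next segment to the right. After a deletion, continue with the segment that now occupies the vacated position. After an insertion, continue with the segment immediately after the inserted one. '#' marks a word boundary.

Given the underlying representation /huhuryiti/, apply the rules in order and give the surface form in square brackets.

(1) Syncope: [huhuryiti] → [hhryti]
(2) Intervocalic Voicing: no change — [hhryti]
(3) Final Vowel Lowering: [hhryti] → [hhryte]

[hhryte]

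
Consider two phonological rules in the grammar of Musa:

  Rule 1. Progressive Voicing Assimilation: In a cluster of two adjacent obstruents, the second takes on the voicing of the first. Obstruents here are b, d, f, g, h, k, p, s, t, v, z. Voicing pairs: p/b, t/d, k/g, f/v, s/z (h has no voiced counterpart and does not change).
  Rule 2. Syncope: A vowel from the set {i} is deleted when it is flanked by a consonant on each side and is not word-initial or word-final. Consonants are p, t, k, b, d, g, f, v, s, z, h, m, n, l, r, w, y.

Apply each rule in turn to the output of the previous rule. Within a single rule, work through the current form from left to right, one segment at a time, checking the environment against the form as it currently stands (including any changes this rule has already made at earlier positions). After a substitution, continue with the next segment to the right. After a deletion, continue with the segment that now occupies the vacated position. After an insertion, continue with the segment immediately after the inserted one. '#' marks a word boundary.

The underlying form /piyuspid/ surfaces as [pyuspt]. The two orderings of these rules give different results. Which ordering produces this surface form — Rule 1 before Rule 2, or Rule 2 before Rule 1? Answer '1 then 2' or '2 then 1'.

2 then 1

Order 1 then 2:
  1 Progressive Voicing Assimilation: no change — [piyuspid]
  2 Syncope: [piyuspid] → [pyuspd]
  result: [pyuspd]
Order 2 then 1:
  2 Syncope: [piyuspid] → [pyuspd]
  1 Progressive Voicing Assimilation: [pyuspd] → [pyuspt]
  result: [pyuspt]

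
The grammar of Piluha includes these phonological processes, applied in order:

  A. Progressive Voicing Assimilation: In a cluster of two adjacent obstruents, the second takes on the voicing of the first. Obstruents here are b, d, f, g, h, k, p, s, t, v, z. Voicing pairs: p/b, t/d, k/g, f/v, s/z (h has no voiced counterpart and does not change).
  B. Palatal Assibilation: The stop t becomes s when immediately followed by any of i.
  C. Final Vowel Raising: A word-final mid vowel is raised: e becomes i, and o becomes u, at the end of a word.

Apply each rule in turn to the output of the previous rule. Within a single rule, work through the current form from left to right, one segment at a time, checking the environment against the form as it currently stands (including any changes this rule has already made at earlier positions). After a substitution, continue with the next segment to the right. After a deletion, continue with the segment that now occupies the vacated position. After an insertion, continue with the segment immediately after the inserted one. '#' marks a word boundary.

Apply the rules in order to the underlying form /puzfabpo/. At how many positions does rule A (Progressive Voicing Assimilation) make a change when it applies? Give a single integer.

A Progressive Voicing Assimilation: [puzfabpo] → [puzvabbo]
B Palatal Assibilation: no change — [puzvabbo]
C Final Vowel Raising: [puzvabbo] → [puzvabbu]
Rule A changed 2 position(s).

2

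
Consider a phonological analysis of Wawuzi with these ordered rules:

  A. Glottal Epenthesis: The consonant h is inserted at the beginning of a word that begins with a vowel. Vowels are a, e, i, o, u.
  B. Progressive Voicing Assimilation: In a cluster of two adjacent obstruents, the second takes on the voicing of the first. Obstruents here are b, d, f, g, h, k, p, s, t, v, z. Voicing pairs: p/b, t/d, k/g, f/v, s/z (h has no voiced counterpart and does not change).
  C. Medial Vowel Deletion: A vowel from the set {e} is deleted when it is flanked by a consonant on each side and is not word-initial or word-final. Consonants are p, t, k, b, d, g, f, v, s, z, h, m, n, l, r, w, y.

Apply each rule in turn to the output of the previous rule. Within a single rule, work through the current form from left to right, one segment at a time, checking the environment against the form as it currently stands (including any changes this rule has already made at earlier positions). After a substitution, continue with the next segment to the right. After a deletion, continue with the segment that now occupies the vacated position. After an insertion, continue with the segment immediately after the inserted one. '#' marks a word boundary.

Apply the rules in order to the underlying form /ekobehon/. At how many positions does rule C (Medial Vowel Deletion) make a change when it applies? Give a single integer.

A Glottal Epenthesis: [ekobehon] → [hekobehon]
B Progressive Voicing Assimilation: no change — [hekobehon]
C Medial Vowel Deletion: [hekobehon] → [hkobhon]
Rule C changed 2 position(s).

2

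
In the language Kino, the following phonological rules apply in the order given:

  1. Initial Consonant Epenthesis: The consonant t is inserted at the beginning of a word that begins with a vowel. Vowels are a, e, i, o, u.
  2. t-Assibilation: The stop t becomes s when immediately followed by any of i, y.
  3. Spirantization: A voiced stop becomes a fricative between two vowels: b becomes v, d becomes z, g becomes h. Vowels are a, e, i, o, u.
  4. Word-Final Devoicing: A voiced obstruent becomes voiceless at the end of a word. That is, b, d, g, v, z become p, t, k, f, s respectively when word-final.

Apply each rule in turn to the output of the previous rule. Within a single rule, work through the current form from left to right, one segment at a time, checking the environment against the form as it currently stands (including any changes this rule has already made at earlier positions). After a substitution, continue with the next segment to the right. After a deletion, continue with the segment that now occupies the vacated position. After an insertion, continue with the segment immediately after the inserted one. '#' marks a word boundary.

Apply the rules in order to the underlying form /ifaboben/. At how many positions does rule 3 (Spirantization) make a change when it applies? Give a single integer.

1 Initial Consonant Epenthesis: [ifaboben] → [tifaboben]
2 t-Assibilation: [tifaboben] → [sifaboben]
3 Spirantization: [sifaboben] → [sifavoven]
4 Word-Final Devoicing: no change — [sifavoven]
Rule 3 changed 2 position(s).

2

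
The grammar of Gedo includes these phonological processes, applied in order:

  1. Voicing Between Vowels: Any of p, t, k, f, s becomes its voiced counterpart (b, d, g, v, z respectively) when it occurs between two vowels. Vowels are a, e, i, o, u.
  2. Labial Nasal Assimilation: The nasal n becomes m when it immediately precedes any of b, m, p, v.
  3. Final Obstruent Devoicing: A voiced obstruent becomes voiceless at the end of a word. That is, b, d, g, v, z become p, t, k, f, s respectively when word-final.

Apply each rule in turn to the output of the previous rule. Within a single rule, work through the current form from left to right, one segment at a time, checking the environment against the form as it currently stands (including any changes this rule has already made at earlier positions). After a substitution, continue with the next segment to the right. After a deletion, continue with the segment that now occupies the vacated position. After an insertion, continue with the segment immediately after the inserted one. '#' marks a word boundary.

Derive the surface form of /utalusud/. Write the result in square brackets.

1 Voicing Between Vowels: [utalusud] → [udaluzud]
2 Labial Nasal Assimilation: no change — [udaluzud]
3 Final Obstruent Devoicing: [udaluzud] → [udaluzut]

[udaluzut]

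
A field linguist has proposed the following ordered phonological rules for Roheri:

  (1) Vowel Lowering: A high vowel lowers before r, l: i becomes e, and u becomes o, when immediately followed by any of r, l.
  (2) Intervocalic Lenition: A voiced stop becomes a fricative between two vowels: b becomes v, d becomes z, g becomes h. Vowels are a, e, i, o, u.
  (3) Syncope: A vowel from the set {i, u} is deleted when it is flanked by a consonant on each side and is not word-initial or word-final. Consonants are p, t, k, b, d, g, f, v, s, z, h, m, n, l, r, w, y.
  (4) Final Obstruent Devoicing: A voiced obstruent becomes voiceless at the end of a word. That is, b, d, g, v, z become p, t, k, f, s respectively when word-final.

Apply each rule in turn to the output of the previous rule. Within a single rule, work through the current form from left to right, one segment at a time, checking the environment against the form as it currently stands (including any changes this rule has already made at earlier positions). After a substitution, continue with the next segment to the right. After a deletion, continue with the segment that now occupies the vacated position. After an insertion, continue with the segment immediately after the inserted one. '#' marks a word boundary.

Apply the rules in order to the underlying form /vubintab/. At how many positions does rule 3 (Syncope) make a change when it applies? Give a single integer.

(1) Vowel Lowering: no change — [vubintab]
(2) Intervocalic Lenition: [vubintab] → [vuvintab]
(3) Syncope: [vuvintab] → [vvntab]
(4) Final Obstruent Devoicing: [vvntab] → [vvntap]
Rule 3 changed 2 position(s).

2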